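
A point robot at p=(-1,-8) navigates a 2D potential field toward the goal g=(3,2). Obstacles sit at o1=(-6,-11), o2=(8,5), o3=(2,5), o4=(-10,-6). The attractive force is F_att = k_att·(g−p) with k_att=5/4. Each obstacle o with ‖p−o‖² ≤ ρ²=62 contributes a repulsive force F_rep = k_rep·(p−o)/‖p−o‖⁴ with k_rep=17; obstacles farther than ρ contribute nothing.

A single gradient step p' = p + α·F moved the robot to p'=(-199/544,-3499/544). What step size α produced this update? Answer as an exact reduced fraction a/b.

α = 1/8

F_att = 5/4·(g−p) = 5/4·(4,10) = (5.0000,12.5000)
o1: d²=34 ≤ ρ²=62; F_rep = 17·(5,3)/34² = (0.0735,0.0441)
o2: d²=250 > ρ²=62 → inactive
o3: d²=178 > ρ²=62 → inactive
o4: d²=85 > ρ²=62 → inactive
F = F_att + ΣF_rep = (5.0735,12.5441)
Δp = p'−p = (0.6342,1.5680); α = Δx/Fx = (345/544) / (345/68) = 1/8
check: Δy/Fy = (853/544) / (853/68) = 1/8 ✓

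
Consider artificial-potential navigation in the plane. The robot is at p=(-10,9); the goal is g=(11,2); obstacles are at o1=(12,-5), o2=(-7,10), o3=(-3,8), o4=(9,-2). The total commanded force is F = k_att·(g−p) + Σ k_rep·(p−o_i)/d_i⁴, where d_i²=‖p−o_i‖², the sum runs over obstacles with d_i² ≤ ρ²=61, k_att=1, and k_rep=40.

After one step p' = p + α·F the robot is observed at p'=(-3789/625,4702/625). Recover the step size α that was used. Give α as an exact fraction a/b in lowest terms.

F_att = 1·(g−p) = 1·(21,-7) = (21.0000,-7.0000)
o1: d²=680 > ρ²=61 → inactive
o2: d²=10 ≤ ρ²=61; F_rep = 40·(-3,-1)/10² = (-1.2000,-0.4000)
o3: d²=50 ≤ ρ²=61; F_rep = 40·(-7,1)/50² = (-0.1120,0.0160)
o4: d²=482 > ρ²=61 → inactive
F = F_att + ΣF_rep = (19.6880,-7.3840)
Δp = p'−p = (3.9376,-1.4768); α = Δx/Fx = (2461/625) / (2461/125) = 1/5
check: Δy/Fy = (-923/625) / (-923/125) = 1/5 ✓

α = 1/5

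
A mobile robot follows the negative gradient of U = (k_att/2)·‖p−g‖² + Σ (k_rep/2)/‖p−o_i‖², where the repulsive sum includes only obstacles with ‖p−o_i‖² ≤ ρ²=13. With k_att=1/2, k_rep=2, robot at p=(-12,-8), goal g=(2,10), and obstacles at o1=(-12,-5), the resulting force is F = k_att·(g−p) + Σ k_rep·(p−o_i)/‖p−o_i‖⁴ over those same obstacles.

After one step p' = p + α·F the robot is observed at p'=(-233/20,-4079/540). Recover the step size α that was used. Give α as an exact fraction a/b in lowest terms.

α = 1/20

F_att = 1/2·(g−p) = 1/2·(14,18) = (7.0000,9.0000)
o1: d²=9 ≤ ρ²=13; F_rep = 2·(0,-3)/9² = (0.0000,-0.0741)
F = F_att + ΣF_rep = (7.0000,8.9259)
Δp = p'−p = (0.3500,0.4463); α = Δx/Fx = (7/20) / (7) = 1/20
check: Δy/Fy = (241/540) / (241/27) = 1/20 ✓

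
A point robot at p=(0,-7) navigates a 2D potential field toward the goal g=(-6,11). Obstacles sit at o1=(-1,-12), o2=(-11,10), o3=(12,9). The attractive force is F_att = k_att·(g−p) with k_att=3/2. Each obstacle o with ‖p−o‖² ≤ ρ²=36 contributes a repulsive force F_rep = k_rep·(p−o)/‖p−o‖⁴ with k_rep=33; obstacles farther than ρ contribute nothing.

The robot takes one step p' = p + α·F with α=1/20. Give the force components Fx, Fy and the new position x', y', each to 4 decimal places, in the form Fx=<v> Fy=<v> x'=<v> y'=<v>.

Fx=-8.9512 Fy=27.2441 x'=-0.4476 y'=-5.6378

F_att = 3/2·(g−p) = 3/2·(-6,18) = (-9.0000,27.0000)
o1: d²=26 ≤ ρ²=36; F_rep = 33·(1,5)/26² = (0.0488,0.2441)
o2: d²=410 > ρ²=36 → inactive
o3: d²=400 > ρ²=36 → inactive
F = F_att + ΣF_rep = (-8.9512,27.2441)
p' = p + 1/20·F = (-0.4476,-5.6378)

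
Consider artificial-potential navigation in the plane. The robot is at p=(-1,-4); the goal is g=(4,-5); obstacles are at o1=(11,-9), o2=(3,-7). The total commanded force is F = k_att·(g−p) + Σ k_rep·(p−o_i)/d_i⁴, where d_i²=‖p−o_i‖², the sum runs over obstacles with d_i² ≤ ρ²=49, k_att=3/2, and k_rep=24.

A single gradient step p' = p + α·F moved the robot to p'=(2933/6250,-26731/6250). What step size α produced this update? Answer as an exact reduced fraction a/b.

F_att = 3/2·(g−p) = 3/2·(5,-1) = (7.5000,-1.5000)
o1: d²=169 > ρ²=49 → inactive
o2: d²=25 ≤ ρ²=49; F_rep = 24·(-4,3)/25² = (-0.1536,0.1152)
F = F_att + ΣF_rep = (7.3464,-1.3848)
Δp = p'−p = (1.4693,-0.2770); α = Δx/Fx = (9183/6250) / (9183/1250) = 1/5
check: Δy/Fy = (-1731/6250) / (-1731/1250) = 1/5 ✓

α = 1/5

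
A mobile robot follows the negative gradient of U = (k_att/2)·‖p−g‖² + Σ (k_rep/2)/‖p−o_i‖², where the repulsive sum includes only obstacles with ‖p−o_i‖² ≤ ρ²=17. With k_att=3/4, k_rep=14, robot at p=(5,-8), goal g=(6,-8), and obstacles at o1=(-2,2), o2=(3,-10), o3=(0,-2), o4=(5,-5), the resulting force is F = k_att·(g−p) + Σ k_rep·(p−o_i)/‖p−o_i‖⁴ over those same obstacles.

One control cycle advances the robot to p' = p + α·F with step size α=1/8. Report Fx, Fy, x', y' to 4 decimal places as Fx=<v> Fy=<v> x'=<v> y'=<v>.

Fx=1.1875 Fy=-0.0810 x'=5.1484 y'=-8.0101

F_att = 3/4·(g−p) = 3/4·(1,0) = (0.7500,0.0000)
o1: d²=149 > ρ²=17 → inactive
o2: d²=8 ≤ ρ²=17; F_rep = 14·(2,2)/8² = (0.4375,0.4375)
o3: d²=61 > ρ²=17 → inactive
o4: d²=9 ≤ ρ²=17; F_rep = 14·(0,-3)/9² = (0.0000,-0.5185)
F = F_att + ΣF_rep = (1.1875,-0.0810)
p' = p + 1/8·F = (5.1484,-8.0101)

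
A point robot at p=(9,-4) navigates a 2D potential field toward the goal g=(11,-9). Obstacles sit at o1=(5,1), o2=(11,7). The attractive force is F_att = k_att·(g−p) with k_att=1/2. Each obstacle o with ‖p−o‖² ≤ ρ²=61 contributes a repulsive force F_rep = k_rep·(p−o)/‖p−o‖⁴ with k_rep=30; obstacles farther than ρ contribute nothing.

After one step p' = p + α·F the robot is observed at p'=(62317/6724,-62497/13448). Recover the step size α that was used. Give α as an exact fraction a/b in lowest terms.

F_att = 1/2·(g−p) = 1/2·(2,-5) = (1.0000,-2.5000)
o1: d²=41 ≤ ρ²=61; F_rep = 30·(4,-5)/41² = (0.0714,-0.0892)
o2: d²=125 > ρ²=61 → inactive
F = F_att + ΣF_rep = (1.0714,-2.5892)
Δp = p'−p = (0.2678,-0.6473); α = Δx/Fx = (1801/6724) / (1801/1681) = 1/4
check: Δy/Fy = (-8705/13448) / (-8705/3362) = 1/4 ✓

α = 1/4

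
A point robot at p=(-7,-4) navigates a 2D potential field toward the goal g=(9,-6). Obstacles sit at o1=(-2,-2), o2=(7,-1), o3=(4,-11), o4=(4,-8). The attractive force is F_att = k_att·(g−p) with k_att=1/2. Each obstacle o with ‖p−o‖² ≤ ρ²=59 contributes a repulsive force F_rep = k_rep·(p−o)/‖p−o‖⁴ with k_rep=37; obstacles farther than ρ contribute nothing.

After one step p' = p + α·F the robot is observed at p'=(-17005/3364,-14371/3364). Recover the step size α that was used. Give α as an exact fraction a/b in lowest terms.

F_att = 1/2·(g−p) = 1/2·(16,-2) = (8.0000,-1.0000)
o1: d²=29 ≤ ρ²=59; F_rep = 37·(-5,-2)/29² = (-0.2200,-0.0880)
o2: d²=205 > ρ²=59 → inactive
o3: d²=170 > ρ²=59 → inactive
o4: d²=137 > ρ²=59 → inactive
F = F_att + ΣF_rep = (7.7800,-1.0880)
Δp = p'−p = (1.9450,-0.2720); α = Δx/Fx = (6543/3364) / (6543/841) = 1/4
check: Δy/Fy = (-915/3364) / (-915/841) = 1/4 ✓

α = 1/4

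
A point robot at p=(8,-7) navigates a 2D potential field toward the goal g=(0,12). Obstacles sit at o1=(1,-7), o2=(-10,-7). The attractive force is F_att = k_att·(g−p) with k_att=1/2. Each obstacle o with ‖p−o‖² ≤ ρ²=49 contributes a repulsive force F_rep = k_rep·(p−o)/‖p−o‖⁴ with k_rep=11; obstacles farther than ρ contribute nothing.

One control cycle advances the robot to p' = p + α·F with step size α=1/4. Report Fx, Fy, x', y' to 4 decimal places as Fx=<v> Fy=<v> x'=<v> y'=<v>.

F_att = 1/2·(g−p) = 1/2·(-8,19) = (-4.0000,9.5000)
o1: d²=49 ≤ ρ²=49; F_rep = 11·(7,0)/49² = (0.0321,0.0000)
o2: d²=324 > ρ²=49 → inactive
F = F_att + ΣF_rep = (-3.9679,9.5000)
p' = p + 1/4·F = (7.0080,-4.6250)

Fx=-3.9679 Fy=9.5000 x'=7.0080 y'=-4.6250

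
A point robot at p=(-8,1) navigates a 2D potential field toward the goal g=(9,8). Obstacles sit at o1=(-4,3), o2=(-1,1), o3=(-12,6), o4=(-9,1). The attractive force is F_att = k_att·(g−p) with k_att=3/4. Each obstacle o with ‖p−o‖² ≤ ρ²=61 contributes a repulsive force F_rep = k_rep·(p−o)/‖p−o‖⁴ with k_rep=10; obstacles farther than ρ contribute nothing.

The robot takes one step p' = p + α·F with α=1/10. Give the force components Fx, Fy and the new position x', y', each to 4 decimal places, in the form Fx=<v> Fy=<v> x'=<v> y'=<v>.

Fx=22.6446 Fy=5.1703 x'=-5.7355 y'=1.5170

F_att = 3/4·(g−p) = 3/4·(17,7) = (12.7500,5.2500)
o1: d²=20 ≤ ρ²=61; F_rep = 10·(-4,-2)/20² = (-0.1000,-0.0500)
o2: d²=49 ≤ ρ²=61; F_rep = 10·(-7,0)/49² = (-0.0292,0.0000)
o3: d²=41 ≤ ρ²=61; F_rep = 10·(4,-5)/41² = (0.0238,-0.0297)
o4: d²=1 ≤ ρ²=61; F_rep = 10·(1,0)/1² = (10.0000,0.0000)
F = F_att + ΣF_rep = (22.6446,5.1703)
p' = p + 1/10·F = (-5.7355,1.5170)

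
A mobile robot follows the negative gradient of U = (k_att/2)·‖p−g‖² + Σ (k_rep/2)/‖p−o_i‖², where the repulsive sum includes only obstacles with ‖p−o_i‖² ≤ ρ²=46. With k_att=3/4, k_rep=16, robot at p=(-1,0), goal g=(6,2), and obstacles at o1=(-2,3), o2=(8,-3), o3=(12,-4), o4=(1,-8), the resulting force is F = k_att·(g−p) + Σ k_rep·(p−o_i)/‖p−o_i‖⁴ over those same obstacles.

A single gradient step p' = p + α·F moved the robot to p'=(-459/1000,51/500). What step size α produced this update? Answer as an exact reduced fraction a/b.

F_att = 3/4·(g−p) = 3/4·(7,2) = (5.2500,1.5000)
o1: d²=10 ≤ ρ²=46; F_rep = 16·(1,-3)/10² = (0.1600,-0.4800)
o2: d²=90 > ρ²=46 → inactive
o3: d²=185 > ρ²=46 → inactive
o4: d²=68 > ρ²=46 → inactive
F = F_att + ΣF_rep = (5.4100,1.0200)
Δp = p'−p = (0.5410,0.1020); α = Δx/Fx = (541/1000) / (541/100) = 1/10
check: Δy/Fy = (51/500) / (51/50) = 1/10 ✓

α = 1/10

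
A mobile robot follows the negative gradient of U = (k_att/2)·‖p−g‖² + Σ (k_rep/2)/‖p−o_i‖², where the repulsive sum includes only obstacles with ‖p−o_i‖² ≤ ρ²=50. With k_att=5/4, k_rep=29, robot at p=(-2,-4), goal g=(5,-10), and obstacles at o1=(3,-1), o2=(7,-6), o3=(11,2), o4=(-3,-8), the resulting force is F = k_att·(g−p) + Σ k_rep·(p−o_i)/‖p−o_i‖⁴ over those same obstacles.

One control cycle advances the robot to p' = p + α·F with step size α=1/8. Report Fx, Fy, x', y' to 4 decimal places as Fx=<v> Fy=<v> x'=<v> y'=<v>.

F_att = 5/4·(g−p) = 5/4·(7,-6) = (8.7500,-7.5000)
o1: d²=34 ≤ ρ²=50; F_rep = 29·(-5,-3)/34² = (-0.1254,-0.0753)
o2: d²=85 > ρ²=50 → inactive
o3: d²=205 > ρ²=50 → inactive
o4: d²=17 ≤ ρ²=50; F_rep = 29·(1,4)/17² = (0.1003,0.4014)
F = F_att + ΣF_rep = (8.7249,-7.1739)
p' = p + 1/8·F = (-0.9094,-4.8967)

Fx=8.7249 Fy=-7.1739 x'=-0.9094 y'=-4.8967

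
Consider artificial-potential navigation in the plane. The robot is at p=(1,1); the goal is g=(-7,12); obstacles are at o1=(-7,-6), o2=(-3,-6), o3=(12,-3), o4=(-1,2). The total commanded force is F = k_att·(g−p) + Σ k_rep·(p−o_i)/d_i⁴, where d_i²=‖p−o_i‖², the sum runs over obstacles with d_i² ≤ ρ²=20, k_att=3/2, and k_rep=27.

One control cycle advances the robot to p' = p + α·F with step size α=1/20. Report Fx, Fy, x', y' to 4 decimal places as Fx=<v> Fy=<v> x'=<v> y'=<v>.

Fx=-9.8400 Fy=15.4200 x'=0.5080 y'=1.7710

F_att = 3/2·(g−p) = 3/2·(-8,11) = (-12.0000,16.5000)
o1: d²=113 > ρ²=20 → inactive
o2: d²=65 > ρ²=20 → inactive
o3: d²=137 > ρ²=20 → inactive
o4: d²=5 ≤ ρ²=20; F_rep = 27·(2,-1)/5² = (2.1600,-1.0800)
F = F_att + ΣF_rep = (-9.8400,15.4200)
p' = p + 1/20·F = (0.5080,1.7710)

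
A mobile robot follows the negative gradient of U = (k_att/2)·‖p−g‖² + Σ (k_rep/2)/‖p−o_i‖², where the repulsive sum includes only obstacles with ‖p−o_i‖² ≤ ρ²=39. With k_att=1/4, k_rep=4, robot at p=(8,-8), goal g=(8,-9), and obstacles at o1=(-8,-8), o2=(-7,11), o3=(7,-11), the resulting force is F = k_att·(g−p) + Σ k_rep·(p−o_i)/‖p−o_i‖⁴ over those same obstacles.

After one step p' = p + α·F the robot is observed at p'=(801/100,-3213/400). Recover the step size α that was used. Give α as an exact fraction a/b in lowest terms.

F_att = 1/4·(g−p) = 1/4·(0,-1) = (0.0000,-0.2500)
o1: d²=256 > ρ²=39 → inactive
o2: d²=586 > ρ²=39 → inactive
o3: d²=10 ≤ ρ²=39; F_rep = 4·(1,3)/10² = (0.0400,0.1200)
F = F_att + ΣF_rep = (0.0400,-0.1300)
Δp = p'−p = (0.0100,-0.0325); α = Δx/Fx = (1/100) / (1/25) = 1/4
check: Δy/Fy = (-13/400) / (-13/100) = 1/4 ✓

α = 1/4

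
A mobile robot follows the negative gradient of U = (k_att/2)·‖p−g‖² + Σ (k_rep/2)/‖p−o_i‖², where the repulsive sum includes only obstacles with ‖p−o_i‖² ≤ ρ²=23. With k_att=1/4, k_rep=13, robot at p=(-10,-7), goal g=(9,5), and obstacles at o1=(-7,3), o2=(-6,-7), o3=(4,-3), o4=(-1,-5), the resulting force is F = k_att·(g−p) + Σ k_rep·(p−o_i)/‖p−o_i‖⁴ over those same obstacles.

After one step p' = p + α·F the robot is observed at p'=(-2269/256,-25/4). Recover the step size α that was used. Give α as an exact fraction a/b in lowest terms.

F_att = 1/4·(g−p) = 1/4·(19,12) = (4.7500,3.0000)
o1: d²=109 > ρ²=23 → inactive
o2: d²=16 ≤ ρ²=23; F_rep = 13·(-4,0)/16² = (-0.2031,0.0000)
o3: d²=212 > ρ²=23 → inactive
o4: d²=85 > ρ²=23 → inactive
F = F_att + ΣF_rep = (4.5469,3.0000)
Δp = p'−p = (1.1367,0.7500); α = Δx/Fx = (291/256) / (291/64) = 1/4
check: Δy/Fy = (3/4) / (3) = 1/4 ✓

α = 1/4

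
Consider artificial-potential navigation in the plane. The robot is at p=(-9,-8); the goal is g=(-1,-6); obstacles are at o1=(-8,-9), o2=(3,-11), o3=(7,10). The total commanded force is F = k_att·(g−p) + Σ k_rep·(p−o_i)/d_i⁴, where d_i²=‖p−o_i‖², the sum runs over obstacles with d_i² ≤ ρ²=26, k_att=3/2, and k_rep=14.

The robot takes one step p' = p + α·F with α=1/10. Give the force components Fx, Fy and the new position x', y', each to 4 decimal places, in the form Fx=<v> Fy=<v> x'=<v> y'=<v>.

F_att = 3/2·(g−p) = 3/2·(8,2) = (12.0000,3.0000)
o1: d²=2 ≤ ρ²=26; F_rep = 14·(-1,1)/2² = (-3.5000,3.5000)
o2: d²=153 > ρ²=26 → inactive
o3: d²=580 > ρ²=26 → inactive
F = F_att + ΣF_rep = (8.5000,6.5000)
p' = p + 1/10·F = (-8.1500,-7.3500)

Fx=8.5000 Fy=6.5000 x'=-8.1500 y'=-7.3500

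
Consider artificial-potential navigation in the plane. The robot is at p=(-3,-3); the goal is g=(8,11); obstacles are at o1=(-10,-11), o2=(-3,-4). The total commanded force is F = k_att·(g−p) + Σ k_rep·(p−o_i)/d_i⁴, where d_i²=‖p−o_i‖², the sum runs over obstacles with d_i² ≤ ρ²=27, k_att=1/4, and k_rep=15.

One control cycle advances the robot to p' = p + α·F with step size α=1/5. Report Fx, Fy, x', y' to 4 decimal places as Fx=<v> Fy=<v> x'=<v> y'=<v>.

F_att = 1/4·(g−p) = 1/4·(11,14) = (2.7500,3.5000)
o1: d²=113 > ρ²=27 → inactive
o2: d²=1 ≤ ρ²=27; F_rep = 15·(0,1)/1² = (0.0000,15.0000)
F = F_att + ΣF_rep = (2.7500,18.5000)
p' = p + 1/5·F = (-2.4500,0.7000)

Fx=2.7500 Fy=18.5000 x'=-2.4500 y'=0.7000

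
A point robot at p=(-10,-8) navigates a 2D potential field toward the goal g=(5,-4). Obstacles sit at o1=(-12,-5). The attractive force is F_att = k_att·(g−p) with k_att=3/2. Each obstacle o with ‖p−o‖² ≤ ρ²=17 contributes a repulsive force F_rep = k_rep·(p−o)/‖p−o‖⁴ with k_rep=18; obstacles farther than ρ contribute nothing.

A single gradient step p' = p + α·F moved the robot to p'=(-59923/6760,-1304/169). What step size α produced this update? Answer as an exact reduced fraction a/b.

F_att = 3/2·(g−p) = 3/2·(15,4) = (22.5000,6.0000)
o1: d²=13 ≤ ρ²=17; F_rep = 18·(2,-3)/13² = (0.2130,-0.3195)
F = F_att + ΣF_rep = (22.7130,5.6805)
Δp = p'−p = (1.1357,0.2840); α = Δx/Fx = (7677/6760) / (7677/338) = 1/20
check: Δy/Fy = (48/169) / (960/169) = 1/20 ✓

α = 1/20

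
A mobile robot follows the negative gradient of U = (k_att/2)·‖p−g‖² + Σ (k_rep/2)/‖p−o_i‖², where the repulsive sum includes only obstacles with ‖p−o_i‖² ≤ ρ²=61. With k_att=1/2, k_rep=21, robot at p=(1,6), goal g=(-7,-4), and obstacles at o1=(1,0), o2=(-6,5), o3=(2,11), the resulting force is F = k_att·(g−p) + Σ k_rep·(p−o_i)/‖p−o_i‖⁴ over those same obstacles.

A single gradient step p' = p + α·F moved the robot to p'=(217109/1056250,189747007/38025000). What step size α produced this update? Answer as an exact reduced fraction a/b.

α = 1/5

F_att = 1/2·(g−p) = 1/2·(-8,-10) = (-4.0000,-5.0000)
o1: d²=36 ≤ ρ²=61; F_rep = 21·(0,6)/36² = (0.0000,0.0972)
o2: d²=50 ≤ ρ²=61; F_rep = 21·(7,1)/50² = (0.0588,0.0084)
o3: d²=26 ≤ ρ²=61; F_rep = 21·(-1,-5)/26² = (-0.0311,-0.1553)
F = F_att + ΣF_rep = (-3.9723,-5.0497)
Δp = p'−p = (-0.7945,-1.0099); α = Δx/Fx = (-839141/1056250) / (-839141/211250) = 1/5
check: Δy/Fy = (-38402993/38025000) / (-38402993/7605000) = 1/5 ✓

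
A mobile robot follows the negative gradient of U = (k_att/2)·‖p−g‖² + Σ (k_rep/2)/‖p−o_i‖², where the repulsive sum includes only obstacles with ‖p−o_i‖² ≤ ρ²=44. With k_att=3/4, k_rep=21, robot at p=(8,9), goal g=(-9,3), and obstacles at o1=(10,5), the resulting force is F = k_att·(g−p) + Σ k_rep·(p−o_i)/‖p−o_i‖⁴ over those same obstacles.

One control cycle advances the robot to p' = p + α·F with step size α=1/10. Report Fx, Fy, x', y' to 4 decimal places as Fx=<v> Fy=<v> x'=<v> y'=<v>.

F_att = 3/4·(g−p) = 3/4·(-17,-6) = (-12.7500,-4.5000)
o1: d²=20 ≤ ρ²=44; F_rep = 21·(-2,4)/20² = (-0.1050,0.2100)
F = F_att + ΣF_rep = (-12.8550,-4.2900)
p' = p + 1/10·F = (6.7145,8.5710)

Fx=-12.8550 Fy=-4.2900 x'=6.7145 y'=8.5710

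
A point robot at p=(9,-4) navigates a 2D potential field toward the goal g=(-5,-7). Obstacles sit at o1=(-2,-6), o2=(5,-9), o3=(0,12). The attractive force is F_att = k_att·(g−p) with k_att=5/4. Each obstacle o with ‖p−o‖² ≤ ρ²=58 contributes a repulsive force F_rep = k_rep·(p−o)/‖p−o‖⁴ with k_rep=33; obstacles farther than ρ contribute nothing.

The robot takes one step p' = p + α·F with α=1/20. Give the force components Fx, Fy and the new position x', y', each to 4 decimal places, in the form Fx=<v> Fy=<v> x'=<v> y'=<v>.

Fx=-17.4215 Fy=-3.6518 x'=8.1289 y'=-4.1826

F_att = 5/4·(g−p) = 5/4·(-14,-3) = (-17.5000,-3.7500)
o1: d²=125 > ρ²=58 → inactive
o2: d²=41 ≤ ρ²=58; F_rep = 33·(4,5)/41² = (0.0785,0.0982)
o3: d²=337 > ρ²=58 → inactive
F = F_att + ΣF_rep = (-17.4215,-3.6518)
p' = p + 1/20·F = (8.1289,-4.1826)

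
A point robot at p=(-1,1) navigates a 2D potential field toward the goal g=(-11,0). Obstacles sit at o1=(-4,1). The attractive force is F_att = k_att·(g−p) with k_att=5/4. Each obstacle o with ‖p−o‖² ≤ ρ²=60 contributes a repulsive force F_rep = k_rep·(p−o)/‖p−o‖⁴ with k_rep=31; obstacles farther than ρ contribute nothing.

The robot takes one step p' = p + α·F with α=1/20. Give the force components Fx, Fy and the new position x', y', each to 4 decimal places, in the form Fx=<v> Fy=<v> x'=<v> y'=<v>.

Fx=-11.3519 Fy=-1.2500 x'=-1.5676 y'=0.9375

F_att = 5/4·(g−p) = 5/4·(-10,-1) = (-12.5000,-1.2500)
o1: d²=9 ≤ ρ²=60; F_rep = 31·(3,0)/9² = (1.1481,0.0000)
F = F_att + ΣF_rep = (-11.3519,-1.2500)
p' = p + 1/20·F = (-1.5676,0.9375)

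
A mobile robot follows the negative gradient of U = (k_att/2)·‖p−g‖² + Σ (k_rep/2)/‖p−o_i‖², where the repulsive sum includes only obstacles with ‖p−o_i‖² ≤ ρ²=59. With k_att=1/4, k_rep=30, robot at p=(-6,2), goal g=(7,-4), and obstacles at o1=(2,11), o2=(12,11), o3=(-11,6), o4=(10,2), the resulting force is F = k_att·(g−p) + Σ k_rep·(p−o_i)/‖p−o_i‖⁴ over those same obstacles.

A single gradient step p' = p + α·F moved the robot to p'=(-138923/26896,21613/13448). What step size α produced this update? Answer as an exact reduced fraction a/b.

F_att = 1/4·(g−p) = 1/4·(13,-6) = (3.2500,-1.5000)
o1: d²=145 > ρ²=59 → inactive
o2: d²=405 > ρ²=59 → inactive
o3: d²=41 ≤ ρ²=59; F_rep = 30·(5,-4)/41² = (0.0892,-0.0714)
o4: d²=256 > ρ²=59 → inactive
F = F_att + ΣF_rep = (3.3392,-1.5714)
Δp = p'−p = (0.8348,-0.3928); α = Δx/Fx = (22453/26896) / (22453/6724) = 1/4
check: Δy/Fy = (-5283/13448) / (-5283/3362) = 1/4 ✓

α = 1/4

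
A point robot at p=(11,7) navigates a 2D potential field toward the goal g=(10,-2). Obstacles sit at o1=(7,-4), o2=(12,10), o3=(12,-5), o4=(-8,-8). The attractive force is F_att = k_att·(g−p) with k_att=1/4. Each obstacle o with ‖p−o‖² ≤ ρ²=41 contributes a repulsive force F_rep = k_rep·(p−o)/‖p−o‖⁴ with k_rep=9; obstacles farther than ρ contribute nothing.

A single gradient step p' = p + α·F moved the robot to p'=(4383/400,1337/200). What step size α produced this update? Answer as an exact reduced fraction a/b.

α = 1/8

F_att = 1/4·(g−p) = 1/4·(-1,-9) = (-0.2500,-2.2500)
o1: d²=137 > ρ²=41 → inactive
o2: d²=10 ≤ ρ²=41; F_rep = 9·(-1,-3)/10² = (-0.0900,-0.2700)
o3: d²=145 > ρ²=41 → inactive
o4: d²=586 > ρ²=41 → inactive
F = F_att + ΣF_rep = (-0.3400,-2.5200)
Δp = p'−p = (-0.0425,-0.3150); α = Δx/Fx = (-17/400) / (-17/50) = 1/8
check: Δy/Fy = (-63/200) / (-63/25) = 1/8 ✓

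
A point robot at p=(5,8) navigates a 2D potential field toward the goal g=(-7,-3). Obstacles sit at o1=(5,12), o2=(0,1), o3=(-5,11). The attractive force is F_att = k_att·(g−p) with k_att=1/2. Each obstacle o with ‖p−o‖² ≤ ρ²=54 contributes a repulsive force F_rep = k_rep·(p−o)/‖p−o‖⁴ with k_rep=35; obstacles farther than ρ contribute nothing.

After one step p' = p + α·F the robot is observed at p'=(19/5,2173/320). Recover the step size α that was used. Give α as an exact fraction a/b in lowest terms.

α = 1/5

F_att = 1/2·(g−p) = 1/2·(-12,-11) = (-6.0000,-5.5000)
o1: d²=16 ≤ ρ²=54; F_rep = 35·(0,-4)/16² = (0.0000,-0.5469)
o2: d²=74 > ρ²=54 → inactive
o3: d²=109 > ρ²=54 → inactive
F = F_att + ΣF_rep = (-6.0000,-6.0469)
Δp = p'−p = (-1.2000,-1.2094); α = Δx/Fx = (-6/5) / (-6) = 1/5
check: Δy/Fy = (-387/320) / (-387/64) = 1/5 ✓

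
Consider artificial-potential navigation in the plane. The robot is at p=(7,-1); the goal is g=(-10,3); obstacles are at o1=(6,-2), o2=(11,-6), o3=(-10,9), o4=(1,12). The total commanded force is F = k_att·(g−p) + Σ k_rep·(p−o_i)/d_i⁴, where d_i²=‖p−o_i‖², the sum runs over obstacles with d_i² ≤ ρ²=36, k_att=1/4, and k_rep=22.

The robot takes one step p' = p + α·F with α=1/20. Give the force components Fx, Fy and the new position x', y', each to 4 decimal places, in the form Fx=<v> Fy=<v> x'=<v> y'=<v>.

F_att = 1/4·(g−p) = 1/4·(-17,4) = (-4.2500,1.0000)
o1: d²=2 ≤ ρ²=36; F_rep = 22·(1,1)/2² = (5.5000,5.5000)
o2: d²=41 > ρ²=36 → inactive
o3: d²=389 > ρ²=36 → inactive
o4: d²=205 > ρ²=36 → inactive
F = F_att + ΣF_rep = (1.2500,6.5000)
p' = p + 1/20·F = (7.0625,-0.6750)

Fx=1.2500 Fy=6.5000 x'=7.0625 y'=-0.6750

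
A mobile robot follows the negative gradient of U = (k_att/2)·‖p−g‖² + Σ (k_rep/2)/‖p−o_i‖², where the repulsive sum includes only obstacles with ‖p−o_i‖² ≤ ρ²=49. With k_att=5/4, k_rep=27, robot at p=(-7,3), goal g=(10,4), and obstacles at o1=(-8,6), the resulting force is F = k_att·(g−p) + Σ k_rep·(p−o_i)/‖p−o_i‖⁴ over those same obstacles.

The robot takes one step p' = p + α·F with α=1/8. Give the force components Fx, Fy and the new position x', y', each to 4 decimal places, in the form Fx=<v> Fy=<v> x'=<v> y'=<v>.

F_att = 5/4·(g−p) = 5/4·(17,1) = (21.2500,1.2500)
o1: d²=10 ≤ ρ²=49; F_rep = 27·(1,-3)/10² = (0.2700,-0.8100)
F = F_att + ΣF_rep = (21.5200,0.4400)
p' = p + 1/8·F = (-4.3100,3.0550)

Fx=21.5200 Fy=0.4400 x'=-4.3100 y'=3.0550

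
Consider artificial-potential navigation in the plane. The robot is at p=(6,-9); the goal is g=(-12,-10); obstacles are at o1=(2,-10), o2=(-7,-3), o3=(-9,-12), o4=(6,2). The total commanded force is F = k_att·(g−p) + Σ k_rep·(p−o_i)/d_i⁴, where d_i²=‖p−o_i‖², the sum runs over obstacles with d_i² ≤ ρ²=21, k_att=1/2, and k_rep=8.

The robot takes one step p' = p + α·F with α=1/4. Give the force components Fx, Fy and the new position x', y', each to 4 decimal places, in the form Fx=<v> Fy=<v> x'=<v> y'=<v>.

Fx=-8.8893 Fy=-0.4723 x'=3.7777 y'=-9.1181

F_att = 1/2·(g−p) = 1/2·(-18,-1) = (-9.0000,-0.5000)
o1: d²=17 ≤ ρ²=21; F_rep = 8·(4,1)/17² = (0.1107,0.0277)
o2: d²=205 > ρ²=21 → inactive
o3: d²=234 > ρ²=21 → inactive
o4: d²=121 > ρ²=21 → inactive
F = F_att + ΣF_rep = (-8.8893,-0.4723)
p' = p + 1/4·F = (3.7777,-9.1181)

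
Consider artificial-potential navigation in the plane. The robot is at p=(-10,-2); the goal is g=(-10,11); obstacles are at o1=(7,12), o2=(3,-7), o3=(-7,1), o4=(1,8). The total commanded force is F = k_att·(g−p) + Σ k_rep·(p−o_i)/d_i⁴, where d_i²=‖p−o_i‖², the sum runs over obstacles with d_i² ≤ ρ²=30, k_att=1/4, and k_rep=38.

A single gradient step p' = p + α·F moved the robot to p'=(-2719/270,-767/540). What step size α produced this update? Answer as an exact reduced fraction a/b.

F_att = 1/4·(g−p) = 1/4·(0,13) = (0.0000,3.2500)
o1: d²=485 > ρ²=30 → inactive
o2: d²=194 > ρ²=30 → inactive
o3: d²=18 ≤ ρ²=30; F_rep = 38·(-3,-3)/18² = (-0.3519,-0.3519)
o4: d²=221 > ρ²=30 → inactive
F = F_att + ΣF_rep = (-0.3519,2.8981)
Δp = p'−p = (-0.0704,0.5796); α = Δx/Fx = (-19/270) / (-19/54) = 1/5
check: Δy/Fy = (313/540) / (313/108) = 1/5 ✓

α = 1/5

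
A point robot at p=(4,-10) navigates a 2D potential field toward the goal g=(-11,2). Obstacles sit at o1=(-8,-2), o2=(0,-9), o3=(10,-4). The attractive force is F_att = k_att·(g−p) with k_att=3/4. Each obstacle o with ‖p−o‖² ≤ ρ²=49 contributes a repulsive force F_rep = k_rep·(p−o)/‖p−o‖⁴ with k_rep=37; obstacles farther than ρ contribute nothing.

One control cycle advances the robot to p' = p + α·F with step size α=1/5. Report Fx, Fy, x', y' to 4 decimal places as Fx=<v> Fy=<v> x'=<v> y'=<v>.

Fx=-10.7379 Fy=8.8720 x'=1.8524 y'=-8.2256

F_att = 3/4·(g−p) = 3/4·(-15,12) = (-11.2500,9.0000)
o1: d²=208 > ρ²=49 → inactive
o2: d²=17 ≤ ρ²=49; F_rep = 37·(4,-1)/17² = (0.5121,-0.1280)
o3: d²=72 > ρ²=49 → inactive
F = F_att + ΣF_rep = (-10.7379,8.8720)
p' = p + 1/5·F = (1.8524,-8.2256)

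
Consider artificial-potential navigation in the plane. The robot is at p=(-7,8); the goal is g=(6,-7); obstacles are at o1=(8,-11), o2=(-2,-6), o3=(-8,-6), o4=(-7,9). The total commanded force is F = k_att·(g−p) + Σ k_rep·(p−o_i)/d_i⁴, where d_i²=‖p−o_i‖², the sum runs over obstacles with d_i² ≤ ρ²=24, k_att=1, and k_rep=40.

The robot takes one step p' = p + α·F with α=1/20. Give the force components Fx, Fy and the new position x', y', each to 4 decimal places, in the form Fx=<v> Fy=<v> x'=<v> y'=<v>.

Fx=13.0000 Fy=-55.0000 x'=-6.3500 y'=5.2500

F_att = 1·(g−p) = 1·(13,-15) = (13.0000,-15.0000)
o1: d²=586 > ρ²=24 → inactive
o2: d²=221 > ρ²=24 → inactive
o3: d²=197 > ρ²=24 → inactive
o4: d²=1 ≤ ρ²=24; F_rep = 40·(0,-1)/1² = (0.0000,-40.0000)
F = F_att + ΣF_rep = (13.0000,-55.0000)
p' = p + 1/20·F = (-6.3500,5.2500)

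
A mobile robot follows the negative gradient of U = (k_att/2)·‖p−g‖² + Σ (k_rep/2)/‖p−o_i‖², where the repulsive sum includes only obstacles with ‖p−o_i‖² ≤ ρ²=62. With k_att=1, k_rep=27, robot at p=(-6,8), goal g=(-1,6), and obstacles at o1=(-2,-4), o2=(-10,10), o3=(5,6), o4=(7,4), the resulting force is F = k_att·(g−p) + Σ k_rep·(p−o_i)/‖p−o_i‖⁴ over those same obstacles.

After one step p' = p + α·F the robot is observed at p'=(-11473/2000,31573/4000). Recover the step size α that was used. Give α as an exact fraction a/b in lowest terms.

α = 1/20

F_att = 1·(g−p) = 1·(5,-2) = (5.0000,-2.0000)
o1: d²=160 > ρ²=62 → inactive
o2: d²=20 ≤ ρ²=62; F_rep = 27·(4,-2)/20² = (0.2700,-0.1350)
o3: d²=125 > ρ²=62 → inactive
o4: d²=185 > ρ²=62 → inactive
F = F_att + ΣF_rep = (5.2700,-2.1350)
Δp = p'−p = (0.2635,-0.1067); α = Δx/Fx = (527/2000) / (527/100) = 1/20
check: Δy/Fy = (-427/4000) / (-427/200) = 1/20 ✓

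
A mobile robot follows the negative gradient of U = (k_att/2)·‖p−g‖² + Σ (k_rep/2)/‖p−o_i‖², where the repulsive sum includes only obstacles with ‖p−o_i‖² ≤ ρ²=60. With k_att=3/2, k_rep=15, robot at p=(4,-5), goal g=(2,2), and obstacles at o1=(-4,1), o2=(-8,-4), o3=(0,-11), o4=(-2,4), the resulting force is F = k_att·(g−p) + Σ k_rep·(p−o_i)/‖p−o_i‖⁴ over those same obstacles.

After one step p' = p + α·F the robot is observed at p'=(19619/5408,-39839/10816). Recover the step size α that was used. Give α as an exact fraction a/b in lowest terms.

F_att = 3/2·(g−p) = 3/2·(-2,7) = (-3.0000,10.5000)
o1: d²=100 > ρ²=60 → inactive
o2: d²=145 > ρ²=60 → inactive
o3: d²=52 ≤ ρ²=60; F_rep = 15·(4,6)/52² = (0.0222,0.0333)
o4: d²=117 > ρ²=60 → inactive
F = F_att + ΣF_rep = (-2.9778,10.5333)
Δp = p'−p = (-0.3722,1.3167); α = Δx/Fx = (-2013/5408) / (-2013/676) = 1/8
check: Δy/Fy = (14241/10816) / (14241/1352) = 1/8 ✓

α = 1/8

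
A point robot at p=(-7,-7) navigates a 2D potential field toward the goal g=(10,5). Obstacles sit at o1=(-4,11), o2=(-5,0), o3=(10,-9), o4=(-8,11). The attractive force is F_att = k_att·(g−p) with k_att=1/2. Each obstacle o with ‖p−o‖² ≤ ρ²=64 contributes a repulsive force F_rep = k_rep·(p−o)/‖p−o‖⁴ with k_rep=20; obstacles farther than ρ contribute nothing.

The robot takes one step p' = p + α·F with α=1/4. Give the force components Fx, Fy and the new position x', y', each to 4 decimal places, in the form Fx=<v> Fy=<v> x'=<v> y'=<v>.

Fx=8.4858 Fy=5.9502 x'=-4.8786 y'=-5.5125

F_att = 1/2·(g−p) = 1/2·(17,12) = (8.5000,6.0000)
o1: d²=333 > ρ²=64 → inactive
o2: d²=53 ≤ ρ²=64; F_rep = 20·(-2,-7)/53² = (-0.0142,-0.0498)
o3: d²=293 > ρ²=64 → inactive
o4: d²=325 > ρ²=64 → inactive
F = F_att + ΣF_rep = (8.4858,5.9502)
p' = p + 1/4·F = (-4.8786,-5.5125)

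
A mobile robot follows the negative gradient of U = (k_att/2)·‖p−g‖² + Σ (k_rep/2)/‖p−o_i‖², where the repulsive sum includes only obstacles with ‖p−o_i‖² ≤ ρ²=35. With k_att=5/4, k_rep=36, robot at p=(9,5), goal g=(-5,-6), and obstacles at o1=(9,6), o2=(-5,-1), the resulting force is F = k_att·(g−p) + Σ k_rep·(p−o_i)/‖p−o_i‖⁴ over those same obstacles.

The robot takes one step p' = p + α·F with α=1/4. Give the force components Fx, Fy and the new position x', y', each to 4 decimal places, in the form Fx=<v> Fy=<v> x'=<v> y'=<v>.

Fx=-17.5000 Fy=-49.7500 x'=4.6250 y'=-7.4375

F_att = 5/4·(g−p) = 5/4·(-14,-11) = (-17.5000,-13.7500)
o1: d²=1 ≤ ρ²=35; F_rep = 36·(0,-1)/1² = (0.0000,-36.0000)
o2: d²=232 > ρ²=35 → inactive
F = F_att + ΣF_rep = (-17.5000,-49.7500)
p' = p + 1/4·F = (4.6250,-7.4375)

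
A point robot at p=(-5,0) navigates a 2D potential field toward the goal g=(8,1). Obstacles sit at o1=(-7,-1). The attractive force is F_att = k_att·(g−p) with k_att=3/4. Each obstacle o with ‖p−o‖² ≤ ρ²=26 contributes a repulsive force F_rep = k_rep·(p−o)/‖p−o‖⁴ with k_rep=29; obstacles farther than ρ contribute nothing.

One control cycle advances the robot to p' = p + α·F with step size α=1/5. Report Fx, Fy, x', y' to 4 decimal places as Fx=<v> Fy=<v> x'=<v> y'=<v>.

Fx=12.0700 Fy=1.9100 x'=-2.5860 y'=0.3820

F_att = 3/4·(g−p) = 3/4·(13,1) = (9.7500,0.7500)
o1: d²=5 ≤ ρ²=26; F_rep = 29·(2,1)/5² = (2.3200,1.1600)
F = F_att + ΣF_rep = (12.0700,1.9100)
p' = p + 1/5·F = (-2.5860,0.3820)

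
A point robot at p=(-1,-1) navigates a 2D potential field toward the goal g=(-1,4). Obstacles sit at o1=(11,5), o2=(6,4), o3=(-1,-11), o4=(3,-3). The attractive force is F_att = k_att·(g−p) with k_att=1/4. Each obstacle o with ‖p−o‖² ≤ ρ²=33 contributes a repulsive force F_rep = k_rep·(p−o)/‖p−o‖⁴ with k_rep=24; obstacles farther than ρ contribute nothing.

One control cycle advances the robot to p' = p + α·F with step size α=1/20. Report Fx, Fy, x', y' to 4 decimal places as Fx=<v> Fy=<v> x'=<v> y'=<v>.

F_att = 1/4·(g−p) = 1/4·(0,5) = (0.0000,1.2500)
o1: d²=180 > ρ²=33 → inactive
o2: d²=74 > ρ²=33 → inactive
o3: d²=100 > ρ²=33 → inactive
o4: d²=20 ≤ ρ²=33; F_rep = 24·(-4,2)/20² = (-0.2400,0.1200)
F = F_att + ΣF_rep = (-0.2400,1.3700)
p' = p + 1/20·F = (-1.0120,-0.9315)

Fx=-0.2400 Fy=1.3700 x'=-1.0120 y'=-0.9315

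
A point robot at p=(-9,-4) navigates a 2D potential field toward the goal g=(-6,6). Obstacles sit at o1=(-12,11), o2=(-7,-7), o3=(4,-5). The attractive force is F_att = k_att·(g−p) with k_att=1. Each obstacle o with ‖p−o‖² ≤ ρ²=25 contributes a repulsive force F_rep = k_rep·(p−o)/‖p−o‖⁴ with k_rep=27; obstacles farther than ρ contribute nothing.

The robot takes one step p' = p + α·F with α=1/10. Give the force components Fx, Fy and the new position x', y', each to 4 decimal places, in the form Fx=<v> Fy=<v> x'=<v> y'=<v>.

Fx=2.6805 Fy=10.4793 x'=-8.7320 y'=-2.9521

F_att = 1·(g−p) = 1·(3,10) = (3.0000,10.0000)
o1: d²=234 > ρ²=25 → inactive
o2: d²=13 ≤ ρ²=25; F_rep = 27·(-2,3)/13² = (-0.3195,0.4793)
o3: d²=170 > ρ²=25 → inactive
F = F_att + ΣF_rep = (2.6805,10.4793)
p' = p + 1/10·F = (-8.7320,-2.9521)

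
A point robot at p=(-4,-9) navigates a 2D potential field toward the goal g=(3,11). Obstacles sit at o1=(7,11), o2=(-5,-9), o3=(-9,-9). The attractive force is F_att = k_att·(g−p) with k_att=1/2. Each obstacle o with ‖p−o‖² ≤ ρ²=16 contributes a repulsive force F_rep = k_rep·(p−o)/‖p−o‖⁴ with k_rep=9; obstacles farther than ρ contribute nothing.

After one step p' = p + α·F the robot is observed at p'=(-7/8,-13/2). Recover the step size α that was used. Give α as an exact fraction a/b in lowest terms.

F_att = 1/2·(g−p) = 1/2·(7,20) = (3.5000,10.0000)
o1: d²=521 > ρ²=16 → inactive
o2: d²=1 ≤ ρ²=16; F_rep = 9·(1,0)/1² = (9.0000,0.0000)
o3: d²=25 > ρ²=16 → inactive
F = F_att + ΣF_rep = (12.5000,10.0000)
Δp = p'−p = (3.1250,2.5000); α = Δx/Fx = (25/8) / (25/2) = 1/4
check: Δy/Fy = (5/2) / (10) = 1/4 ✓

α = 1/4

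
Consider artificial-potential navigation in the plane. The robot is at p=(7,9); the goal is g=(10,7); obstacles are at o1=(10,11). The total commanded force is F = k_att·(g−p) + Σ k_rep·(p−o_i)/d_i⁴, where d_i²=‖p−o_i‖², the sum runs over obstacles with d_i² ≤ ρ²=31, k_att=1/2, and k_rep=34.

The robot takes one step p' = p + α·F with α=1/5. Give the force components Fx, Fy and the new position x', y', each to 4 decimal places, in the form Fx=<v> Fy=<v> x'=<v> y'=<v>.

F_att = 1/2·(g−p) = 1/2·(3,-2) = (1.5000,-1.0000)
o1: d²=13 ≤ ρ²=31; F_rep = 34·(-3,-2)/13² = (-0.6036,-0.4024)
F = F_att + ΣF_rep = (0.8964,-1.4024)
p' = p + 1/5·F = (7.1793,8.7195)

Fx=0.8964 Fy=-1.4024 x'=7.1793 y'=8.7195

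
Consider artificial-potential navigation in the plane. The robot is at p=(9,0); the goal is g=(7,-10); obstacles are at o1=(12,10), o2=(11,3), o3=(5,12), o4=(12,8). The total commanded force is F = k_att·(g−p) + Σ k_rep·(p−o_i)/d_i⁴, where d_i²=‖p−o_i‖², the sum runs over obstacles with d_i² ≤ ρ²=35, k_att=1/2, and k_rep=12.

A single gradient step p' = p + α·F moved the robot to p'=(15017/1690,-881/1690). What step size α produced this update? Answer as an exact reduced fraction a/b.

F_att = 1/2·(g−p) = 1/2·(-2,-10) = (-1.0000,-5.0000)
o1: d²=109 > ρ²=35 → inactive
o2: d²=13 ≤ ρ²=35; F_rep = 12·(-2,-3)/13² = (-0.1420,-0.2130)
o3: d²=160 > ρ²=35 → inactive
o4: d²=73 > ρ²=35 → inactive
F = F_att + ΣF_rep = (-1.1420,-5.2130)
Δp = p'−p = (-0.1142,-0.5213); α = Δx/Fx = (-193/1690) / (-193/169) = 1/10
check: Δy/Fy = (-881/1690) / (-881/169) = 1/10 ✓

α = 1/10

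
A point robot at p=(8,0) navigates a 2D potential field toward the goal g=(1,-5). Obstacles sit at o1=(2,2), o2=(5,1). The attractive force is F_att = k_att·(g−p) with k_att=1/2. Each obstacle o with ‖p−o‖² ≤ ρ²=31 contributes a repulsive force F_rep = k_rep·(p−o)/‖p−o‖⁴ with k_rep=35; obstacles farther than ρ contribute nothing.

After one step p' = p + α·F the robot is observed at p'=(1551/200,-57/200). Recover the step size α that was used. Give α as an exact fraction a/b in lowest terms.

α = 1/10

F_att = 1/2·(g−p) = 1/2·(-7,-5) = (-3.5000,-2.5000)
o1: d²=40 > ρ²=31 → inactive
o2: d²=10 ≤ ρ²=31; F_rep = 35·(3,-1)/10² = (1.0500,-0.3500)
F = F_att + ΣF_rep = (-2.4500,-2.8500)
Δp = p'−p = (-0.2450,-0.2850); α = Δx/Fx = (-49/200) / (-49/20) = 1/10
check: Δy/Fy = (-57/200) / (-57/20) = 1/10 ✓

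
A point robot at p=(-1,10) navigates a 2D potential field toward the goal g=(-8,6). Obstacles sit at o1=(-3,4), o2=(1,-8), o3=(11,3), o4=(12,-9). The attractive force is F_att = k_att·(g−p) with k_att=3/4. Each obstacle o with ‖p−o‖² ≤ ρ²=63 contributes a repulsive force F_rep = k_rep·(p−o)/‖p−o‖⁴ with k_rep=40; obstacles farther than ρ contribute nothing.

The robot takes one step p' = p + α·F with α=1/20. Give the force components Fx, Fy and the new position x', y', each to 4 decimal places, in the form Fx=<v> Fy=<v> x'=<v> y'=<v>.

Fx=-5.2000 Fy=-2.8500 x'=-1.2600 y'=9.8575

F_att = 3/4·(g−p) = 3/4·(-7,-4) = (-5.2500,-3.0000)
o1: d²=40 ≤ ρ²=63; F_rep = 40·(2,6)/40² = (0.0500,0.1500)
o2: d²=328 > ρ²=63 → inactive
o3: d²=193 > ρ²=63 → inactive
o4: d²=530 > ρ²=63 → inactive
F = F_att + ΣF_rep = (-5.2000,-2.8500)
p' = p + 1/20·F = (-1.2600,9.8575)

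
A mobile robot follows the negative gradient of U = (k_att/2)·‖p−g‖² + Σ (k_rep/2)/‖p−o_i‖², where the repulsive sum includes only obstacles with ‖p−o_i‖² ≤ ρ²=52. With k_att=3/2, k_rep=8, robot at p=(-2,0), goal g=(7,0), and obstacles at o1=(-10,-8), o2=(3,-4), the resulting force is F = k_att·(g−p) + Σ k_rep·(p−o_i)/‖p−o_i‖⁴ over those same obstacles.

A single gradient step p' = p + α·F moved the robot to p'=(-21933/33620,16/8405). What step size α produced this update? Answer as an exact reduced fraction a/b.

α = 1/10

F_att = 3/2·(g−p) = 3/2·(9,0) = (13.5000,0.0000)
o1: d²=128 > ρ²=52 → inactive
o2: d²=41 ≤ ρ²=52; F_rep = 8·(-5,4)/41² = (-0.0238,0.0190)
F = F_att + ΣF_rep = (13.4762,0.0190)
Δp = p'−p = (1.3476,0.0019); α = Δx/Fx = (45307/33620) / (45307/3362) = 1/10
check: Δy/Fy = (16/8405) / (32/1681) = 1/10 ✓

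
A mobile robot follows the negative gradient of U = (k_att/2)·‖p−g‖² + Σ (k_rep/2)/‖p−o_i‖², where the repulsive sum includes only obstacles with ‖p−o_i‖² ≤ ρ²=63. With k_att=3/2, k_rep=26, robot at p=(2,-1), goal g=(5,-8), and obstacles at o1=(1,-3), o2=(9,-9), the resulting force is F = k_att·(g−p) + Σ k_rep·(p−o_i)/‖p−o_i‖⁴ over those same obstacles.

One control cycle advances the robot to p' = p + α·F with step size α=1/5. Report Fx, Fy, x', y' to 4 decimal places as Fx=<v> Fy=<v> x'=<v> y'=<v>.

F_att = 3/2·(g−p) = 3/2·(3,-7) = (4.5000,-10.5000)
o1: d²=5 ≤ ρ²=63; F_rep = 26·(1,2)/5² = (1.0400,2.0800)
o2: d²=113 > ρ²=63 → inactive
F = F_att + ΣF_rep = (5.5400,-8.4200)
p' = p + 1/5·F = (3.1080,-2.6840)

Fx=5.5400 Fy=-8.4200 x'=3.1080 y'=-2.6840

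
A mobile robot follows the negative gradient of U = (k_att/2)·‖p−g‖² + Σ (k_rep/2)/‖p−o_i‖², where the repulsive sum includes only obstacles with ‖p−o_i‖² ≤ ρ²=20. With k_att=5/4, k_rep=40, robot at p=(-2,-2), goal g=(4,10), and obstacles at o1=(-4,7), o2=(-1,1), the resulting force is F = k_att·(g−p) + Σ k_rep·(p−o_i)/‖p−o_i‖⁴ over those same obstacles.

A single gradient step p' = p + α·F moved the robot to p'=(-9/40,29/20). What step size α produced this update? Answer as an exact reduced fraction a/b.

α = 1/4

F_att = 5/4·(g−p) = 5/4·(6,12) = (7.5000,15.0000)
o1: d²=85 > ρ²=20 → inactive
o2: d²=10 ≤ ρ²=20; F_rep = 40·(-1,-3)/10² = (-0.4000,-1.2000)
F = F_att + ΣF_rep = (7.1000,13.8000)
Δp = p'−p = (1.7750,3.4500); α = Δx/Fx = (71/40) / (71/10) = 1/4
check: Δy/Fy = (69/20) / (69/5) = 1/4 ✓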